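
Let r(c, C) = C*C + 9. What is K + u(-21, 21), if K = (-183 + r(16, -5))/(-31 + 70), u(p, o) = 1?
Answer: -110/39 ≈ -2.8205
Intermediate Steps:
r(c, C) = 9 + C² (r(c, C) = C² + 9 = 9 + C²)
K = -149/39 (K = (-183 + (9 + (-5)²))/(-31 + 70) = (-183 + (9 + 25))/39 = (-183 + 34)*(1/39) = -149*1/39 = -149/39 ≈ -3.8205)
K + u(-21, 21) = -149/39 + 1 = -110/39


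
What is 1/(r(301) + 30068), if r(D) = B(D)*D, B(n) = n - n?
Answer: 1/30068 ≈ 3.3258e-5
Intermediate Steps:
B(n) = 0
r(D) = 0 (r(D) = 0*D = 0)
1/(r(301) + 30068) = 1/(0 + 30068) = 1/30068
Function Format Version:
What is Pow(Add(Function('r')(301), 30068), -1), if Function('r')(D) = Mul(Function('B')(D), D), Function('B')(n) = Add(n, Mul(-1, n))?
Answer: Rational(1, 30068) ≈ 3.3258e-5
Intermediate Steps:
Function('B')(n) = 0
Function('r')(D) = 0 (Function('r')(D) = Mul(0, D) = 0)
Pow(Add(Function('r')(301), 30068), -1) = Pow(Add(0, 30068), -1) = Pow(30068, -1) = Rational(1, 30068)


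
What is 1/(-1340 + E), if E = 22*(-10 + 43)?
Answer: -1/614 ≈ -0.0016287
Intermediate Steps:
E = 726 (E = 22*33 = 726)
1/(-1340 + E) = 1/(-1340 + 726) = 1/(-614) = -1/614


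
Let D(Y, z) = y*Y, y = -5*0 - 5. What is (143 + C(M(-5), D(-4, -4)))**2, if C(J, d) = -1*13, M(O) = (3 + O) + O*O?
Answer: 16900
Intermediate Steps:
y = -5 (y = 0 - 5 = -5)
M(O) = 3 + O + O**2 (M(O) = (3 + O) + O**2 = 3 + O + O**2)
D(Y, z) = -5*Y
C(J, d) = -13
(143 + C(M(-5), D(-4, -4)))**2 = (143 - 13)**2 = 130**2 = 16900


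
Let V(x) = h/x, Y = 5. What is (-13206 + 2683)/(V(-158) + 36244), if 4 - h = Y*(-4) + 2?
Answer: -831317/2863265 ≈ -0.29034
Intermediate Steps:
h = 22 (h = 4 - (5*(-4) + 2) = 4 - (-20 + 2) = 4 - 1*(-18) = 4 + 18 = 22)
V(x) = 22/x
(-13206 + 2683)/(V(-158) + 36244) = (-13206 + 2683)/(22/(-158) + 36244) = -10523/(22*(-1/158) + 36244) = -10523/(-11/79 + 36244) = -10523/2863265/79 = -10523*79/2863265 = -831317/2863265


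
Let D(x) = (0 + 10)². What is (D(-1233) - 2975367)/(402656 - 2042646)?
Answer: 2975267/1639990 ≈ 1.8142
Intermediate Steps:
D(x) = 100 (D(x) = 10² = 100)
(D(-1233) - 2975367)/(402656 - 2042646) = (100 - 2975367)/(402656 - 2042646) = -2975267/(-1639990) = -2975267*(-1/1639990) = 2975267/1639990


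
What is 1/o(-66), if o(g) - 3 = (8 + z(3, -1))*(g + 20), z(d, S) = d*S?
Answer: -1/227 ≈ -0.0044053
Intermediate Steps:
z(d, S) = S*d
o(g) = 103 + 5*g (o(g) = 3 + (8 - 1*3)*(g + 20) = 3 + (8 - 3)*(20 + g) = 3 + 5*(20 + g) = 3 + (100 + 5*g) = 103 + 5*g)
1/o(-66) = 1/(103 + 5*(-66)) = 1/(103 - 330) = 1/(-227) = -1/227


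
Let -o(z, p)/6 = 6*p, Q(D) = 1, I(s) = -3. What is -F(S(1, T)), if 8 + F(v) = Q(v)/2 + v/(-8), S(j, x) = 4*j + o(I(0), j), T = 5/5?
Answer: 7/2 ≈ 3.5000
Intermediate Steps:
T = 1 (T = 5*(⅕) = 1)
o(z, p) = -36*p
S(j, x) = -32*j (S(j, x) = 4*j - 36*j = -32*j)
F(v) = -15/2 - v/8 (F(v) = -8 + (1/2 + v/(-8)) = -8 + (1*(½) + v*(-⅛)) = -8 + (½ - v/8) = -15/2 - v/8)
-F(S(1, T)) = -(-15/2 - (-4)) = -(-15/2 - ⅛*(-32)) = -(-15/2 + 4) = -1*(-7/2) = 7/2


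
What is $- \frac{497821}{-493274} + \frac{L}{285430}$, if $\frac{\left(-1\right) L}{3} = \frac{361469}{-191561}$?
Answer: $\frac{6805005320863337}{6742717222399255} \approx 1.0092$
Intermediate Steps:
$L = \frac{1084407}{191561}$ ($L = - 3 \frac{361469}{-191561} = - 3 \cdot 361469 \left(- \frac{1}{191561}\right) = \left(-3\right) \left(- \frac{361469}{191561}\right) = \frac{1084407}{191561} \approx 5.6609$)
$- \frac{497821}{-493274} + \frac{L}{285430} = - \frac{497821}{-493274} + \frac{1084407}{191561 \cdot 285430} = \left(-497821\right) \left(- \frac{1}{493274}\right) + \frac{1084407}{191561} \cdot \frac{1}{285430} = \frac{497821}{493274} + \frac{1084407}{54677256230} = \frac{6805005320863337}{6742717222399255}$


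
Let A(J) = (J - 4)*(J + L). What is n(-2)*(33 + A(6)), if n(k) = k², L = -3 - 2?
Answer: 140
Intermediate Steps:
L = -5
A(J) = (-5 + J)*(-4 + J) (A(J) = (J - 4)*(J - 5) = (-4 + J)*(-5 + J) = (-5 + J)*(-4 + J))
n(-2)*(33 + A(6)) = (-2)²*(33 + (20 + 6² - 9*6)) = 4*(33 + (20 + 36 - 54)) = 4*(33 + 2) = 4*35 = 140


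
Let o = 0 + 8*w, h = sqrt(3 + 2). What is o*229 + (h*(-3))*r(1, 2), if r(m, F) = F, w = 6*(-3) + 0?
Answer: -32976 - 6*sqrt(5) ≈ -32989.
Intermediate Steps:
w = -18 (w = -18 + 0 = -18)
h = sqrt(5) ≈ 2.2361
o = -144 (o = 0 + 8*(-18) = 0 - 144 = -144)
o*229 + (h*(-3))*r(1, 2) = -144*229 + (sqrt(5)*(-3))*2 = -32976 - 3*sqrt(5)*2 = -32976 - 6*sqrt(5)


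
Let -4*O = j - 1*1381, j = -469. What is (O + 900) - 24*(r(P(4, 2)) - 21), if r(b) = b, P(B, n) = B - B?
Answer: 3733/2 ≈ 1866.5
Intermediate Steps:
P(B, n) = 0
O = 925/2 (O = -(-469 - 1*1381)/4 = -(-469 - 1381)/4 = -¼*(-1850) = 925/2 ≈ 462.50)
(O + 900) - 24*(r(P(4, 2)) - 21) = (925/2 + 900) - 24*(0 - 21) = 2725/2 - 24*(-21) = 2725/2 + 504 = 3733/2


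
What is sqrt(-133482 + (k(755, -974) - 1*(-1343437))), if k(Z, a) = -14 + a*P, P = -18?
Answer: sqrt(1227473) ≈ 1107.9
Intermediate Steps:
k(Z, a) = -14 - 18*a (k(Z, a) = -14 + a*(-18) = -14 - 18*a)
sqrt(-133482 + (k(755, -974) - 1*(-1343437))) = sqrt(-133482 + ((-14 - 18*(-974)) - 1*(-1343437))) = sqrt(-133482 + ((-14 + 17532) + 1343437)) = sqrt(-133482 + (17518 + 1343437)) = sqrt(-133482 + 1360955) = sqrt(1227473)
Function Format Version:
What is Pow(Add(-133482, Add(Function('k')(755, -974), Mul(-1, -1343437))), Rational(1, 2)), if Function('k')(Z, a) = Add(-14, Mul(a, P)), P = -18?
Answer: Pow(1227473, Rational(1, 2)) ≈ 1107.9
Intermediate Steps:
Function('k')(Z, a) = Add(-14, Mul(-18, a)) (Function('k')(Z, a) = Add(-14, Mul(a, -18)) = Add(-14, Mul(-18, a)))
Pow(Add(-133482, Add(Function('k')(755, -974), Mul(-1, -1343437))), Rational(1, 2)) = Pow(Add(-133482, Add(Add(-14, Mul(-18, -974)), Mul(-1, -1343437))), Rational(1, 2)) = Pow(Add(-133482, Add(Add(-14, 17532), 1343437)), Rational(1, 2)) = Pow(Add(-133482, Add(17518, 1343437)), Rational(1, 2)) = Pow(Add(-133482, 1360955), Rational(1, 2)) = Pow(1227473, Rational(1, 2))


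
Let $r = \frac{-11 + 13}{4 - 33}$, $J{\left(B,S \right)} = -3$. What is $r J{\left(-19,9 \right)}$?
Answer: $\frac{6}{29} \approx 0.2069$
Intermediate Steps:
$r = - \frac{2}{29}$ ($r = \frac{2}{-29} = 2 \left(- \frac{1}{29}\right) = - \frac{2}{29} \approx -0.068966$)
$r J{\left(-19,9 \right)} = \left(- \frac{2}{29}\right) \left(-3\right) = \frac{6}{29}$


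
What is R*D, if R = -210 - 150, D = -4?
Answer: 1440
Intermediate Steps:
R = -360
R*D = -360*(-4) = 1440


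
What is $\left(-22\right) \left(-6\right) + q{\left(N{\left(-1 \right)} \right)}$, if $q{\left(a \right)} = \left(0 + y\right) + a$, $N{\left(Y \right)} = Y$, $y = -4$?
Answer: $127$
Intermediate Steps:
$q{\left(a \right)} = -4 + a$ ($q{\left(a \right)} = \left(0 - 4\right) + a = -4 + a$)
$\left(-22\right) \left(-6\right) + q{\left(N{\left(-1 \right)} \right)} = \left(-22\right) \left(-6\right) - 5 = 132 - 5 = 127$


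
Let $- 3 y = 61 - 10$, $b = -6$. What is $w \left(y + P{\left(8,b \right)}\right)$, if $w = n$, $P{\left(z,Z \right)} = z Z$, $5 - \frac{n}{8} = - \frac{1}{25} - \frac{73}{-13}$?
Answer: $\frac{1496}{5} \approx 299.2$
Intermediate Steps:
$n = - \frac{1496}{325}$ ($n = 40 - 8 \left(- \frac{1}{25} - \frac{73}{-13}\right) = 40 - 8 \left(\left(-1\right) \frac{1}{25} - - \frac{73}{13}\right) = 40 - 8 \left(- \frac{1}{25} + \frac{73}{13}\right) = 40 - \frac{14496}{325} = - \frac{1496}{325} \approx -4.6031$)
$P{\left(z,Z \right)} = Z z$
$y = -17$ ($y = - \frac{61 - 10}{3} = \left(- \frac{1}{3}\right) 51 = -17$)
$w = - \frac{1496}{325} \approx -4.6031$
$w \left(y + P{\left(8,b \right)}\right) = - \frac{1496 \left(-17 - 48\right)}{325} = \left(- \frac{1496}{325}\right) \left(-65\right) = \frac{1496}{5}$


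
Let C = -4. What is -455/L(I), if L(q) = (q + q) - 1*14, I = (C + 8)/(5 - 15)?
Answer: 2275/74 ≈ 30.743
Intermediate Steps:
I = -⅖ (I = (-4 + 8)/(5 - 15) = 4/(-10) = 4*(-⅒) = -⅖ ≈ -0.40000)
L(q) = -14 + 2*q (L(q) = 2*q - 14 = -14 + 2*q)
-455/L(I) = -455/(-14 + 2*(-⅖)) = -455/(-14 - ⅘) = -455/(-74/5) = -455*(-5/74) = 2275/74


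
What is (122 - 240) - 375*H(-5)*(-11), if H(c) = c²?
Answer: 103007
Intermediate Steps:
(122 - 240) - 375*H(-5)*(-11) = (122 - 240) - 375*(-5)²*(-11) = -118 - 9375*(-11) = -118 - 375*(-275) = -118 + 103125 = 103007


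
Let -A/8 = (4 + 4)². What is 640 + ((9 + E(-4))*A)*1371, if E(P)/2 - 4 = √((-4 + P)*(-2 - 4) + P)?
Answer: -11932544 - 2807808*√11 ≈ -2.1245e+7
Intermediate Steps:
E(P) = 8 + 2*√(24 - 5*P) (E(P) = 8 + 2*√((-4 + P)*(-2 - 4) + P) = 8 + 2*√((-4 + P)*(-6) + P) = 8 + 2*√((24 - 6*P) + P) = 8 + 2*√(24 - 5*P))
A = -512 (A = -8*(4 + 4)² = -8*8² = -8*64 = -512)
640 + ((9 + E(-4))*A)*1371 = 640 + ((9 + (8 + 2*√(24 - 5*(-4))))*(-512))*1371 = 640 + ((9 + (8 + 2*√(24 + 20)))*(-512))*1371 = 640 + ((9 + (8 + 2*√44))*(-512))*1371 = 640 + ((9 + (8 + 2*(2*√11)))*(-512))*1371 = 640 + ((9 + (8 + 4*√11))*(-512))*1371 = 640 + ((17 + 4*√11)*(-512))*1371 = 640 + (-8704 - 2048*√11)*1371 = 640 + (-11933184 - 2807808*√11) = -11932544 - 2807808*√11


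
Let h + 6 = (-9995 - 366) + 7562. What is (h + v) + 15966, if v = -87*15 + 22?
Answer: 11878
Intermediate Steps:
v = -1283 (v = -1305 + 22 = -1283)
h = -2805 (h = -6 + ((-9995 - 366) + 7562) = -6 + (-10361 + 7562) = -6 - 2799 = -2805)
(h + v) + 15966 = (-2805 - 1283) + 15966 = -4088 + 15966 = 11878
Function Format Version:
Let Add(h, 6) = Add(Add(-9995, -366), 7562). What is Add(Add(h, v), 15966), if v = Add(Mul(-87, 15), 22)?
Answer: 11878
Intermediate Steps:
v = -1283 (v = Add(-1305, 22) = -1283)
h = -2805 (h = Add(-6, Add(Add(-9995, -366), 7562)) = Add(-6, Add(-10361, 7562)) = Add(-6, -2799) = -2805)
Add(Add(h, v), 15966) = Add(Add(-2805, -1283), 15966) = Add(-4088, 15966) = 11878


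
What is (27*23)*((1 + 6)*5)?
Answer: 21735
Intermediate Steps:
(27*23)*((1 + 6)*5) = 621*(7*5) = 621*35 = 21735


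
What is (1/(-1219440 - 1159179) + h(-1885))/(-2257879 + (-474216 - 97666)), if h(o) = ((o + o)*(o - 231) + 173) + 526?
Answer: -18976667575760/6730923280059 ≈ -2.8193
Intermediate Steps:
h(o) = 699 + 2*o*(-231 + o) (h(o) = ((2*o)*(-231 + o) + 173) + 526 = (2*o*(-231 + o) + 173) + 526 = (173 + 2*o*(-231 + o)) + 526 = 699 + 2*o*(-231 + o))
(1/(-1219440 - 1159179) + h(-1885))/(-2257879 + (-474216 - 97666)) = (1/(-1219440 - 1159179) + (699 - 462*(-1885) + 2*(-1885)²))/(-2257879 + (-474216 - 97666)) = (1/(-2378619) + (699 + 870870 + 2*3553225))/(-2257879 - 571882) = (-1/2378619 + (699 + 870870 + 7106450))/(-2829761) = (-1/2378619 + 7978019)*(-1/2829761) = (18976667575760/2378619)*(-1/2829761) = -18976667575760/6730923280059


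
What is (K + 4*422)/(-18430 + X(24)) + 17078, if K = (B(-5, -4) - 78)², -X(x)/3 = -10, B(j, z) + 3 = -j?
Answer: 39278467/2300 ≈ 17078.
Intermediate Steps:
B(j, z) = -3 - j
X(x) = 30 (X(x) = -3*(-10) = 30)
K = 5776 (K = ((-3 - 1*(-5)) - 78)² = ((-3 + 5) - 78)² = (2 - 78)² = (-76)² = 5776)
(K + 4*422)/(-18430 + X(24)) + 17078 = (5776 + 4*422)/(-18430 + 30) + 17078 = (5776 + 1688)/(-18400) + 17078 = 7464*(-1/18400) + 17078 = -933/2300 + 17078 = 39278467/2300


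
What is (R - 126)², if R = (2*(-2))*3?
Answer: 19044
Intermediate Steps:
R = -12 (R = -4*3 = -12)
(R - 126)² = (-12 - 126)² = (-138)² = 19044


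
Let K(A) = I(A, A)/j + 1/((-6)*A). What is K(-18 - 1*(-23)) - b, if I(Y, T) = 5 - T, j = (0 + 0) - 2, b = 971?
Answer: -29131/30 ≈ -971.03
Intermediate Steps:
j = -2 (j = 0 - 2 = -2)
K(A) = -5/2 + A/2 - 1/(6*A) (K(A) = (5 - A)/(-2) + 1/((-6)*A) = (5 - A)*(-½) - 1/(6*A) = (-5/2 + A/2) - 1/(6*A) = -5/2 + A/2 - 1/(6*A))
K(-18 - 1*(-23)) - b = (-1 + 3*(-18 - 1*(-23))*(-5 + (-18 - 1*(-23))))/(6*(-18 - 1*(-23))) - 1*971 = (-1 + 3*(-18 + 23)*(-5 + (-18 + 23)))/(6*(-18 + 23)) - 971 = (⅙)*(-1 + 3*5*(-5 + 5))/5 - 971 = (⅙)*(⅕)*(-1 + 3*5*0) - 971 = (⅙)*(⅕)*(-1 + 0) - 971 = (⅙)*(⅕)*(-1) - 971 = -1/30 - 971 = -29131/30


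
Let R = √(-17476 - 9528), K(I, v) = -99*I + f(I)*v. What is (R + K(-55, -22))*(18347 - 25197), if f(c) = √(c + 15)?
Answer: -37298250 - 13700*I*√6751 + 301400*I*√10 ≈ -3.7298e+7 - 1.7254e+5*I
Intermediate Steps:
f(c) = √(15 + c)
K(I, v) = -99*I + v*√(15 + I) (K(I, v) = -99*I + √(15 + I)*v = -99*I + v*√(15 + I))
R = 2*I*√6751 (R = √(-27004) = 2*I*√6751 ≈ 164.33*I)
(R + K(-55, -22))*(18347 - 25197) = (2*I*√6751 + (-99*(-55) - 22*√(15 - 55)))*(18347 - 25197) = (2*I*√6751 + (5445 - 44*I*√10))*(-6850) = (5445 - 44*I*√10 + 2*I*√6751)*(-6850) = -37298250 - 13700*I*√6751 + 301400*I*√10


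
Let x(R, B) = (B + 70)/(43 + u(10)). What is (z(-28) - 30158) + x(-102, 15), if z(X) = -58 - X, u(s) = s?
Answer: -1599879/53 ≈ -30186.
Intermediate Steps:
x(R, B) = 70/53 + B/53 (x(R, B) = (B + 70)/(43 + 10) = (70 + B)/53 = (70 + B)*(1/53) = 70/53 + B/53)
(z(-28) - 30158) + x(-102, 15) = ((-58 - 1*(-28)) - 30158) + (70/53 + (1/53)*15) = ((-58 + 28) - 30158) + (70/53 + 15/53) = (-30 - 30158) + 85/53 = -30188 + 85/53 = -1599879/53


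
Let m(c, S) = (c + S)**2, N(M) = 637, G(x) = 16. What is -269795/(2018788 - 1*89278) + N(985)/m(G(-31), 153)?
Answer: -99638725/847826694 ≈ -0.11752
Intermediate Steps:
m(c, S) = (S + c)**2
-269795/(2018788 - 1*89278) + N(985)/m(G(-31), 153) = -269795/(2018788 - 1*89278) + 637/((153 + 16)**2) = -269795/(2018788 - 89278) + 637/(169**2) = -269795/1929510 + 637/28561 = -269795*1/1929510 + 637*(1/28561) = -53959/385902 + 49/2197 = -99638725/847826694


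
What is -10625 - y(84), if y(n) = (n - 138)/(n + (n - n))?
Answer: -148741/14 ≈ -10624.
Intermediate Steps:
y(n) = (-138 + n)/n (y(n) = (-138 + n)/(n + 0) = (-138 + n)/n)
-10625 - y(84) = -10625 - (-138 + 84)/84 = -10625 - (-54)/84 = -10625 - 1*(-9/14) = -10625 + 9/14 = -148741/14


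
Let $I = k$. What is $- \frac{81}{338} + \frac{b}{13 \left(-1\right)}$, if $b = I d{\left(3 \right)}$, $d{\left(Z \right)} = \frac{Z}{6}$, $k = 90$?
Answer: $- \frac{1251}{338} \approx -3.7012$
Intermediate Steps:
$d{\left(Z \right)} = \frac{Z}{6}$ ($d{\left(Z \right)} = Z \frac{1}{6} = \frac{Z}{6}$)
$I = 90$
$b = 45$ ($b = 90 \cdot \frac{1}{6} \cdot 3 = 90 \cdot \frac{1}{2} = 45$)
$- \frac{81}{338} + \frac{b}{13 \left(-1\right)} = - \frac{81}{338} + \frac{45}{13 \left(-1\right)} = \left(-81\right) \frac{1}{338} + \frac{45}{-13} = - \frac{81}{338} + 45 \left(- \frac{1}{13}\right) = - \frac{81}{338} - \frac{45}{13} = - \frac{1251}{338}$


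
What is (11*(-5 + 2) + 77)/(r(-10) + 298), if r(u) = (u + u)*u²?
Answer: -22/851 ≈ -0.025852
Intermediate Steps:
r(u) = 2*u³ (r(u) = (2*u)*u² = 2*u³)
(11*(-5 + 2) + 77)/(r(-10) + 298) = (11*(-5 + 2) + 77)/(2*(-10)³ + 298) = (11*(-3) + 77)/(2*(-1000) + 298) = (-33 + 77)/(-2000 + 298) = 44/(-1702) = 44*(-1/1702) = -22/851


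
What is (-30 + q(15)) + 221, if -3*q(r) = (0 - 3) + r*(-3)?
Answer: 207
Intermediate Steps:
q(r) = 1 + r (q(r) = -((0 - 3) + r*(-3))/3 = -(-3 - 3*r)/3 = 1 + r)
(-30 + q(15)) + 221 = (-30 + (1 + 15)) + 221 = (-30 + 16) + 221 = -14 + 221 = 207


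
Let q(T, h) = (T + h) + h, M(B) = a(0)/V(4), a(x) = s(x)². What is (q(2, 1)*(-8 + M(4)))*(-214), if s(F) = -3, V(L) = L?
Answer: 4922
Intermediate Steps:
a(x) = 9 (a(x) = (-3)² = 9)
M(B) = 9/4
q(T, h) = T + 2*h
(q(2, 1)*(-8 + M(4)))*(-214) = ((2 + 2*1)*(-8 + 9/4))*(-214) = ((2 + 2)*(-23/4))*(-214) = (4*(-23/4))*(-214) = -23*(-214) = 4922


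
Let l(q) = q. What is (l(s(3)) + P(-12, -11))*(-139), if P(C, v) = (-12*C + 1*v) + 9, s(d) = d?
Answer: -20155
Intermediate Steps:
P(C, v) = 9 + v - 12*C (P(C, v) = (-12*C + v) + 9 = (v - 12*C) + 9 = 9 + v - 12*C)
(l(s(3)) + P(-12, -11))*(-139) = (3 + (9 - 11 - 12*(-12)))*(-139) = (3 + (9 - 11 + 144))*(-139) = (3 + 142)*(-139) = 145*(-139) = -20155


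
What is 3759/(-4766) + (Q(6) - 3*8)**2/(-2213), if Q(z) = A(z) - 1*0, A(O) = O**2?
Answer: -9004971/10547158 ≈ -0.85378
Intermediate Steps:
Q(z) = z**2 (Q(z) = z**2 - 1*0 = z**2 + 0 = z**2)
3759/(-4766) + (Q(6) - 3*8)**2/(-2213) = 3759/(-4766) + (6**2 - 3*8)**2/(-2213) = 3759*(-1/4766) + (36 - 24)**2*(-1/2213) = -3759/4766 + 12**2*(-1/2213) = -3759/4766 + 144*(-1/2213) = -3759/4766 - 144/2213 = -9004971/10547158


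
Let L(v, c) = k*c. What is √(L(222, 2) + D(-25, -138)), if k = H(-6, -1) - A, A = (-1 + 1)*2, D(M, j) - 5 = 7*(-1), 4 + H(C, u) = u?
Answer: 2*I*√3 ≈ 3.4641*I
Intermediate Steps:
H(C, u) = -4 + u
D(M, j) = -2 (D(M, j) = 5 + 7*(-1) = 5 - 7 = -2)
A = 0 (A = 0*2 = 0)
k = -5 (k = (-4 - 1) - 1*0 = -5 + 0 = -5)
L(v, c) = -5*c
√(L(222, 2) + D(-25, -138)) = √(-5*2 - 2) = √(-10 - 2) = √(-12) = 2*I*√3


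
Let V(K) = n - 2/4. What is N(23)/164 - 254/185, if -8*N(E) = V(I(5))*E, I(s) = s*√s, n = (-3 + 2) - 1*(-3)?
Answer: -679261/485440 ≈ -1.3993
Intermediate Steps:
n = 2 (n = -1 + 3 = 2)
I(s) = s^(3/2)
V(K) = 3/2 (V(K) = 2 - 2/4 = 2 - 2*¼ = 2 - ½ = 3/2)
N(E) = -3*E/16
N(23)/164 - 254/185 = -3/16*23/164 - 254/185 = -69/16*1/164 - 254*1/185 = -69/2624 - 254/185 = -679261/485440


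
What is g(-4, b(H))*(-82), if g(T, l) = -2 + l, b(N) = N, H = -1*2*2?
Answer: 492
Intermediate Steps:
H = -4 (H = -2*2 = -4)
g(-4, b(H))*(-82) = (-2 - 4)*(-82) = -6*(-82) = 492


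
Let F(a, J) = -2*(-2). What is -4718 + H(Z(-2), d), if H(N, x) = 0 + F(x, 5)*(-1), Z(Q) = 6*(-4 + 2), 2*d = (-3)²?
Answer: -4722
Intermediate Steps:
d = 9/2 (d = (½)*(-3)² = (½)*9 = 9/2 ≈ 4.5000)
Z(Q) = -12 (Z(Q) = 6*(-2) = -12)
F(a, J) = 4
H(N, x) = -4 (H(N, x) = 0 + 4*(-1) = 0 - 4 = -4)
-4718 + H(Z(-2), d) = -4718 - 4 = -4722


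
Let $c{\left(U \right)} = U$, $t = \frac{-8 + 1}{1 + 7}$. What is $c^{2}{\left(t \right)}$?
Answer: $\frac{49}{64} \approx 0.76563$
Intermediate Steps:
$t = - \frac{7}{8} \approx -0.875$
$c^{2}{\left(t \right)} = \left(- \frac{7}{8}\right)^{2} = \frac{49}{64}$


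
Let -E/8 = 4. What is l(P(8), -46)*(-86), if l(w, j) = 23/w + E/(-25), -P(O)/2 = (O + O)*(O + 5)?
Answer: -547691/5200 ≈ -105.33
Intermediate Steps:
E = -32 (E = -8*4 = -32)
P(O) = -4*O*(5 + O) (P(O) = -2*(O + O)*(O + 5) = -2*2*O*(5 + O) = -4*O*(5 + O))
l(w, j) = 32/25 + 23/w (l(w, j) = 23/w - 32/(-25) = 23/w - 32*(-1/25) = 23/w + 32/25 = 32/25 + 23/w)
l(P(8), -46)*(-86) = (32/25 + 23/((-4*8*(5 + 8))))*(-86) = (32/25 + 23/((-4*8*13)))*(-86) = (32/25 + 23/(-416))*(-86) = (32/25 + 23*(-1/416))*(-86) = (32/25 - 23/416)*(-86) = (12737/10400)*(-86) = -547691/5200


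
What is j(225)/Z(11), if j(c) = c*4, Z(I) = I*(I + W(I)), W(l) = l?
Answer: 450/121 ≈ 3.7190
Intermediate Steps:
Z(I) = 2*I**2 (Z(I) = I*(I + I) = I*(2*I) = 2*I**2)
j(c) = 4*c
j(225)/Z(11) = (4*225)/((2*11**2)) = 900/((2*121)) = 900/242 = 900*(1/242) = 450/121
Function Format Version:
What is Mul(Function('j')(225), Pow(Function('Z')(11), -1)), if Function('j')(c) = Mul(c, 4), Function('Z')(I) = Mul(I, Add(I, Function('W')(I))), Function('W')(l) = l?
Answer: Rational(450, 121) ≈ 3.7190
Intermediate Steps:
Function('Z')(I) = Mul(2, Pow(I, 2)) (Function('Z')(I) = Mul(I, Add(I, I)) = Mul(I, Mul(2, I)) = Mul(2, Pow(I, 2)))
Function('j')(c) = Mul(4, c)
Mul(Function('j')(225), Pow(Function('Z')(11), -1)) = Mul(Mul(4, 225), Pow(Mul(2, Pow(11, 2)), -1)) = Mul(900, Pow(Mul(2, 121), -1)) = Mul(900, Pow(242, -1)) = Mul(900, Rational(1, 242)) = Rational(450, 121)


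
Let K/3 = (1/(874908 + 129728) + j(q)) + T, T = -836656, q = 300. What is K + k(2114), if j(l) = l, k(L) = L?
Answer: -2518576238741/1004636 ≈ -2.5070e+6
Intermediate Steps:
K = -2520700039245/1004636 (K = 3*((1/(874908 + 129728) + 300) - 836656) = 3*((1/1004636 + 300) - 836656) = 3*(301390801/1004636 - 836656) = 3*(-840233346415/1004636) = -2520700039245/1004636 ≈ -2.5091e+6)
K + k(2114) = -2520700039245/1004636 + 2114 = -2518576238741/1004636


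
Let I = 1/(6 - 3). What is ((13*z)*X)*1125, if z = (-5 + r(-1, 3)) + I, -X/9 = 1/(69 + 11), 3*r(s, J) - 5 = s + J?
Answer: 61425/16 ≈ 3839.1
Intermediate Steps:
r(s, J) = 5/3 + J/3 + s/3 (r(s, J) = 5/3 + (s + J)/3 = 5/3 + (J + s)/3 = 5/3 + (J/3 + s/3) = 5/3 + J/3 + s/3)
X = -9/80 (X = -9/(69 + 11) = -9/80 ≈ -0.11250)
I = 1/3 ≈ 0.33333
z = -7/3 (z = (-5 + (5/3 + (1/3)*3 + (1/3)*(-1))) + 1/3 = (-5 + (5/3 + 1 - 1/3)) + 1/3 = (-5 + 7/3) + 1/3 = -8/3 + 1/3 = -7/3 ≈ -2.3333)
((13*z)*X)*1125 = ((13*(-7/3))*(-9/80))*1125 = -91/3*(-9/80)*1125 = (273/80)*1125 = 61425/16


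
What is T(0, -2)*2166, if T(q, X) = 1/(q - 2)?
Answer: -1083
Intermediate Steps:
T(q, X) = 1/(-2 + q)
T(0, -2)*2166 = 2166/(-2 + 0) = 2166/(-2) = -½*2166 = -1083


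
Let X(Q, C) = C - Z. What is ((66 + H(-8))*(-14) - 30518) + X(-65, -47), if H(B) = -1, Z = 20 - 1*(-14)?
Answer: -31509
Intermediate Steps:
Z = 34 (Z = 20 + 14 = 34)
X(Q, C) = -34 + C (X(Q, C) = C - 1*34 = C - 34 = -34 + C)
((66 + H(-8))*(-14) - 30518) + X(-65, -47) = ((66 - 1)*(-14) - 30518) + (-34 - 47) = (65*(-14) - 30518) - 81 = (-910 - 30518) - 81 = -31428 - 81 = -31509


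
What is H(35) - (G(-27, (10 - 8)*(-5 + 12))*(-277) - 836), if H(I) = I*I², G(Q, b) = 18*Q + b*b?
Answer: -36619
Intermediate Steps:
G(Q, b) = b² + 18*Q (G(Q, b) = 18*Q + b² = b² + 18*Q)
H(I) = I³
H(35) - (G(-27, (10 - 8)*(-5 + 12))*(-277) - 836) = 35³ - ((((10 - 8)*(-5 + 12))² + 18*(-27))*(-277) - 836) = 42875 - (((2*7)² - 486)*(-277) - 836) = 42875 - ((14² - 486)*(-277) - 836) = 42875 - ((196 - 486)*(-277) - 836) = 42875 - (-290*(-277) - 836) = 42875 - (80330 - 836) = 42875 - 1*79494 = 42875 - 79494 = -36619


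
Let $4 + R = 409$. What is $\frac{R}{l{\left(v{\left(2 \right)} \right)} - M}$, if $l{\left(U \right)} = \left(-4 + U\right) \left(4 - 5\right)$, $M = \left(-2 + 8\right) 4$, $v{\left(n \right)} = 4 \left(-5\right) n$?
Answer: $\frac{81}{4} \approx 20.25$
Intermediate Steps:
$v{\left(n \right)} = - 20 n$
$R = 405$ ($R = -4 + 409 = 405$)
$M = 24$ ($M = 6 \cdot 4 = 24$)
$l{\left(U \right)} = 4 - U$ ($l{\left(U \right)} = \left(-4 + U\right) \left(-1\right) = 4 - U$)
$\frac{R}{l{\left(v{\left(2 \right)} \right)} - M} = \frac{405}{\left(4 - \left(-20\right) 2\right) - 24} = \frac{405}{\left(4 - -40\right) - 24} = \frac{405}{\left(4 + 40\right) - 24} = \frac{405}{44 - 24} = \frac{405}{20} = 405 \cdot \frac{1}{20} = \frac{81}{4}$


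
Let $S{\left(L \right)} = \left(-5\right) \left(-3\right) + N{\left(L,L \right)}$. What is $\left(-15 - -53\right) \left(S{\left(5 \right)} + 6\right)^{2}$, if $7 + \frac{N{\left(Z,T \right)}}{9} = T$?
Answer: $342$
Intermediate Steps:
$N{\left(Z,T \right)} = -63 + 9 T$
$S{\left(L \right)} = -48 + 9 L$ ($S{\left(L \right)} = \left(-5\right) \left(-3\right) + \left(-63 + 9 L\right) = 15 + \left(-63 + 9 L\right) = -48 + 9 L$)
$\left(-15 - -53\right) \left(S{\left(5 \right)} + 6\right)^{2} = \left(-15 - -53\right) \left(\left(-48 + 9 \cdot 5\right) + 6\right)^{2} = \left(-15 + 53\right) \left(\left(-48 + 45\right) + 6\right)^{2} = 38 \left(-3 + 6\right)^{2} = 38 \cdot 3^{2} = 38 \cdot 9 = 342$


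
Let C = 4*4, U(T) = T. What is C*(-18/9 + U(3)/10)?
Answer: -136/5 ≈ -27.200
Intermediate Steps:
C = 16
C*(-18/9 + U(3)/10) = 16*(-18/9 + 3/10) = 16*(-18*⅑ + 3*(⅒)) = 16*(-2 + 3/10) = 16*(-17/10) = -136/5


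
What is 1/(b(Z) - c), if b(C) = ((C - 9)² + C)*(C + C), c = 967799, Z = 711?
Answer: 1/700810531 ≈ 1.4269e-9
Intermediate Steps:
b(C) = 2*C*(C + (-9 + C)²) (b(C) = ((-9 + C)² + C)*(2*C) = (C + (-9 + C)²)*(2*C) = 2*C*(C + (-9 + C)²))
1/(b(Z) - c) = 1/(2*711*(711 + (-9 + 711)²) - 1*967799) = 1/(2*711*(711 + 702²) - 967799) = 1/(2*711*(711 + 492804) - 967799) = 1/(2*711*493515 - 967799) = 1/(701778330 - 967799) = 1/700810531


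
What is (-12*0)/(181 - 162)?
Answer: 0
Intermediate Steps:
(-12*0)/(181 - 162) = 0/19 = (1/19)*0 = 0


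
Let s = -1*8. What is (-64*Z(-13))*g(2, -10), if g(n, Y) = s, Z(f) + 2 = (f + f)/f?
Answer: 0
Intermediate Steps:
s = -8
Z(f) = 0 (Z(f) = -2 + (f + f)/f = -2 + (2*f)/f = -2 + 2 = 0)
g(n, Y) = -8
(-64*Z(-13))*g(2, -10) = -64*0*(-8) = 0*(-8) = 0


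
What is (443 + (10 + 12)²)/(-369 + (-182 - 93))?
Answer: -927/644 ≈ -1.4394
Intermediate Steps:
(443 + (10 + 12)²)/(-369 + (-182 - 93)) = (443 + 22²)/(-369 - 275) = (443 + 484)/(-644) = 927*(-1/644) = -927/644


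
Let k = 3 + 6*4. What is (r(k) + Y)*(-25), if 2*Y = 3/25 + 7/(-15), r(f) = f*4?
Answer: -8087/3 ≈ -2695.7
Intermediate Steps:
k = 27 (k = 3 + 24 = 27)
r(f) = 4*f
Y = -13/75 (Y = (3/25 + 7/(-15))/2 = (3*(1/25) + 7*(-1/15))/2 = (3/25 - 7/15)/2 = (1/2)*(-26/75) = -13/75 ≈ -0.17333)
(r(k) + Y)*(-25) = (4*27 - 13/75)*(-25) = (108 - 13/75)*(-25) = (8087/75)*(-25) = -8087/3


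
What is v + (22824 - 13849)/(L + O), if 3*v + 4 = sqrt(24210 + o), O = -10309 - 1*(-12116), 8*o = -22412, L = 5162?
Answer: -317/6969 + sqrt(85634)/6 ≈ 48.727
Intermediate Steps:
o = -5603/2 (o = (1/8)*(-22412) = -5603/2 ≈ -2801.5)
O = 1807 (O = -10309 + 12116 = 1807)
v = -4/3 + sqrt(85634)/6 (v = -4/3 + sqrt(24210 - 5603/2)/3 = -4/3 + sqrt(42817/2)/3 = -4/3 + (sqrt(85634)/2)/3 = -4/3 + sqrt(85634)/6 ≈ 47.439)
v + (22824 - 13849)/(L + O) = (-4/3 + sqrt(85634)/6) + (22824 - 13849)/(5162 + 1807) = (-4/3 + sqrt(85634)/6) + 8975/6969 = -317/6969 + sqrt(85634)/6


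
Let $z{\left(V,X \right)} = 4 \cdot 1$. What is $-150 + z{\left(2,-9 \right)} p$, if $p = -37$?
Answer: $-298$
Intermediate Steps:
$z{\left(V,X \right)} = 4$
$-150 + z{\left(2,-9 \right)} p = -150 + 4 \left(-37\right) = -150 - 148 = -298$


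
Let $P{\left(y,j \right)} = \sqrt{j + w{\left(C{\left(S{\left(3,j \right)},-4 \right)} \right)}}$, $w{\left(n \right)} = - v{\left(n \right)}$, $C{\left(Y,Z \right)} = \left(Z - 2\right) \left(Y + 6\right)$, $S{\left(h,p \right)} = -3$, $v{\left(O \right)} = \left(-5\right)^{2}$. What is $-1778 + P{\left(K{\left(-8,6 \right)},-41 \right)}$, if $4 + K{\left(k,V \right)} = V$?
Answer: $-1778 + i \sqrt{66} \approx -1778.0 + 8.124 i$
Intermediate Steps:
$v{\left(O \right)} = 25$
$C{\left(Y,Z \right)} = \left(-2 + Z\right) \left(6 + Y\right)$
$w{\left(n \right)} = -25$ ($w{\left(n \right)} = \left(-1\right) 25 = -25$)
$K{\left(k,V \right)} = -4 + V$
$P{\left(y,j \right)} = \sqrt{-25 + j}$ ($P{\left(y,j \right)} = \sqrt{j - 25} = \sqrt{-25 + j}$)
$-1778 + P{\left(K{\left(-8,6 \right)},-41 \right)} = -1778 + \sqrt{-25 - 41} = -1778 + \sqrt{-66} = -1778 + i \sqrt{66}$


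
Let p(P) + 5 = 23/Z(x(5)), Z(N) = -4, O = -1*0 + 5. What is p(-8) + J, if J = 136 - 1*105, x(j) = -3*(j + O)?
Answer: 81/4 ≈ 20.250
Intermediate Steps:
O = 5 (O = 0 + 5 = 5)
x(j) = -15 - 3*j (x(j) = -3*(j + 5) = -3*(5 + j) = -15 - 3*j)
J = 31 (J = 136 - 105 = 31)
p(P) = -43/4 (p(P) = -5 + 23/(-4) = -5 + 23*(-¼) = -5 - 23/4 = -43/4)
p(-8) + J = -43/4 + 31 = 81/4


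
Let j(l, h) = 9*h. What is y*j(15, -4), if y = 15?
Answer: -540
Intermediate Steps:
y*j(15, -4) = 15*(9*(-4)) = 15*(-36) = -540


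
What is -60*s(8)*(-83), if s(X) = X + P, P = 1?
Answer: 44820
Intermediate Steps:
s(X) = 1 + X (s(X) = X + 1 = 1 + X)
-60*s(8)*(-83) = -60*(1 + 8)*(-83) = -60*9*(-83) = -540*(-83) = 44820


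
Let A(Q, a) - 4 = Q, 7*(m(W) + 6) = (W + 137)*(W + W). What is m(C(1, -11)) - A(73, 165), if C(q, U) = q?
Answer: -305/7 ≈ -43.571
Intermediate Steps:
m(W) = -6 + 2*W*(137 + W)/7 (m(W) = -6 + ((W + 137)*(W + W))/7 = -6 + ((137 + W)*(2*W))/7 = -6 + (2*W*(137 + W))/7 = -6 + 2*W*(137 + W)/7)
A(Q, a) = 4 + Q
m(C(1, -11)) - A(73, 165) = (-6 + (2/7)*1**2 + (274/7)*1) - (4 + 73) = (-6 + (2/7)*1 + 274/7) - 1*77 = (-6 + 2/7 + 274/7) - 77 = 234/7 - 77 = -305/7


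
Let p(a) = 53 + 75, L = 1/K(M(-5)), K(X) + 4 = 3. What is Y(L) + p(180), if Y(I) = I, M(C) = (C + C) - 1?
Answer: 127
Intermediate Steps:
M(C) = -1 + 2*C (M(C) = 2*C - 1 = -1 + 2*C)
K(X) = -1 (K(X) = -4 + 3 = -1)
L = -1 (L = 1/(-1) = -1)
p(a) = 128
Y(L) + p(180) = -1 + 128 = 127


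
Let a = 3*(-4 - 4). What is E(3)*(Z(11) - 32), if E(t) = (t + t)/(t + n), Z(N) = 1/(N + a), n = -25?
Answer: 1251/143 ≈ 8.7482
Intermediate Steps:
a = -24 (a = 3*(-8) = -24)
Z(N) = 1/(-24 + N) (Z(N) = 1/(N - 24) = 1/(-24 + N))
E(t) = 2*t/(-25 + t) (E(t) = (t + t)/(t - 25) = (2*t)/(-25 + t) = 2*t/(-25 + t))
E(3)*(Z(11) - 32) = (2*3/(-25 + 3))*(1/(-24 + 11) - 32) = (2*3/(-22))*(1/(-13) - 32) = (2*3*(-1/22))*(-1/13 - 32) = -3/11*(-417/13) = 1251/143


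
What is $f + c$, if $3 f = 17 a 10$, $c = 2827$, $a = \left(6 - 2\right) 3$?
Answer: $3507$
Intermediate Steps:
$a = 12$ ($a = 4 \cdot 3 = 12$)
$f = 680$ ($f = \frac{17 \cdot 12 \cdot 10}{3} = \frac{204 \cdot 10}{3} = \frac{1}{3} \cdot 2040 = 680$)
$f + c = 680 + 2827 = 3507$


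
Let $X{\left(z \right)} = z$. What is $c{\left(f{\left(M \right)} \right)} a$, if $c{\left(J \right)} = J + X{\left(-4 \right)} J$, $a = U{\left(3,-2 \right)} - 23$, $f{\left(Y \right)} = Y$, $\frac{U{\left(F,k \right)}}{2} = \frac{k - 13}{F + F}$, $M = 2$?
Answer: $168$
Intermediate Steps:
$U{\left(F,k \right)} = \frac{-13 + k}{F}$ ($U{\left(F,k \right)} = 2 \frac{k - 13}{F + F} = 2 \frac{-13 + k}{2 F} = \frac{-13 + k}{F}$)
$a = -28$ ($a = \frac{-13 - 2}{3} - 23 = \frac{1}{3} \left(-15\right) - 23 = -5 - 23 = -28$)
$c{\left(J \right)} = - 3 J$ ($c{\left(J \right)} = J - 4 J = - 3 J$)
$c{\left(f{\left(M \right)} \right)} a = \left(-3\right) 2 \left(-28\right) = \left(-6\right) \left(-28\right) = 168$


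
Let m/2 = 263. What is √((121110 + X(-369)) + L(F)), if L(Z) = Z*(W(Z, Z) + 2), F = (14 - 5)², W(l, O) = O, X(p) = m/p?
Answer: √1933963891/123 ≈ 357.54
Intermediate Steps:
m = 526 (m = 2*263 = 526)
X(p) = 526/p
F = 81 (F = 9² = 81)
L(Z) = Z*(2 + Z) (L(Z) = Z*(Z + 2) = Z*(2 + Z))
√((121110 + X(-369)) + L(F)) = √((121110 + 526/(-369)) + 81*(2 + 81)) = √((121110 + 526*(-1/369)) + 81*83) = √((121110 - 526/369) + 6723) = √(44689064/369 + 6723) = √(47169851/369) = √1933963891/123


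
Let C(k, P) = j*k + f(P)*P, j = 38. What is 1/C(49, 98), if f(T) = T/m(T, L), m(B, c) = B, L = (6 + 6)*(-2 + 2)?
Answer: 1/1960 ≈ 0.00051020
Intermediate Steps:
L = 0 (L = 12*0 = 0)
f(T) = 1 (f(T) = T/T = 1)
C(k, P) = P + 38*k (C(k, P) = 38*k + 1*P = 38*k + P = P + 38*k)
1/C(49, 98) = 1/(98 + 38*49) = 1/(98 + 1862) = 1/1960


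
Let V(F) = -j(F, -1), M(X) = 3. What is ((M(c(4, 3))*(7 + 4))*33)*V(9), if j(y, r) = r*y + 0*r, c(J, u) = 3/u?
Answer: 9801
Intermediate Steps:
j(y, r) = r*y (j(y, r) = r*y + 0 = r*y)
V(F) = F (V(F) = -(-1)*F = F)
((M(c(4, 3))*(7 + 4))*33)*V(9) = ((3*(7 + 4))*33)*9 = ((3*11)*33)*9 = (33*33)*9 = 1089*9 = 9801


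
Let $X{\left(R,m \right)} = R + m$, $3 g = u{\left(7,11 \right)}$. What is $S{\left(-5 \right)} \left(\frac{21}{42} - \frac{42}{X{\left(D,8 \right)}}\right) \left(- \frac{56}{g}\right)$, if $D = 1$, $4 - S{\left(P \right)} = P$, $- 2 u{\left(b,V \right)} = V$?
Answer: $- \frac{12600}{11} \approx -1145.5$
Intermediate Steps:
$u{\left(b,V \right)} = - \frac{V}{2}$
$g = - \frac{11}{6}$ ($g = \frac{\left(- \frac{1}{2}\right) 11}{3} = \frac{1}{3} \left(- \frac{11}{2}\right) = - \frac{11}{6} \approx -1.8333$)
$S{\left(P \right)} = 4 - P$
$S{\left(-5 \right)} \left(\frac{21}{42} - \frac{42}{X{\left(D,8 \right)}}\right) \left(- \frac{56}{g}\right) = \left(4 - -5\right) \left(\frac{21}{42} - \frac{42}{1 + 8}\right) \left(- \frac{56}{- \frac{11}{6}}\right) = \left(4 + 5\right) \left(21 \cdot \frac{1}{42} - \frac{42}{9}\right) \left(\left(-56\right) \left(- \frac{6}{11}\right)\right) = 9 \left(\frac{1}{2} - \frac{14}{3}\right) \frac{336}{11} = 9 \left(- \frac{25}{6}\right) \frac{336}{11} = \left(- \frac{75}{2}\right) \frac{336}{11} = - \frac{12600}{11}$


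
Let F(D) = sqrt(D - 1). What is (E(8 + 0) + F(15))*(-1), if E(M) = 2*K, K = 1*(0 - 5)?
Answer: 10 - sqrt(14) ≈ 6.2583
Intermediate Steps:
F(D) = sqrt(-1 + D)
K = -5 (K = 1*(-5) = -5)
E(M) = -10 (E(M) = 2*(-5) = -10)
(E(8 + 0) + F(15))*(-1) = (-10 + sqrt(-1 + 15))*(-1) = (-10 + sqrt(14))*(-1) = 10 - sqrt(14)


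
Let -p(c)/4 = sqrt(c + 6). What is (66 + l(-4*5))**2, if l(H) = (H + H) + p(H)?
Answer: 452 - 208*I*sqrt(14) ≈ 452.0 - 778.26*I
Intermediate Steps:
p(c) = -4*sqrt(6 + c) (p(c) = -4*sqrt(c + 6) = -4*sqrt(6 + c))
l(H) = -4*sqrt(6 + H) + 2*H (l(H) = (H + H) - 4*sqrt(6 + H) = 2*H - 4*sqrt(6 + H) = -4*sqrt(6 + H) + 2*H)
(66 + l(-4*5))**2 = (66 + (-4*sqrt(6 - 4*5) + 2*(-4*5)))**2 = (66 + (-4*sqrt(6 - 20) + 2*(-20)))**2 = (66 + (-4*I*sqrt(14) - 40))**2 = (66 + (-40 - 4*I*sqrt(14)))**2 = (26 - 4*I*sqrt(14))**2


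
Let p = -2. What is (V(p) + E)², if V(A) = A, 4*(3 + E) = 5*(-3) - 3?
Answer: 361/4 ≈ 90.250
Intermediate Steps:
E = -15/2 (E = -3 + (5*(-3) - 3)/4 = -3 + (-15 - 3)/4 = -3 + (¼)*(-18) = -3 - 9/2 = -15/2 ≈ -7.5000)
(V(p) + E)² = (-2 - 15/2)² = (-19/2)² = 361/4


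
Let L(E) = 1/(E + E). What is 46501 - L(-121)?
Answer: 11253243/242 ≈ 46501.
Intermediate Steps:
L(E) = 1/(2*E)
46501 - L(-121) = 46501 - 1/(2*(-121)) = 46501 - (-1)/(2*121) = 46501 - 1*(-1/242) = 46501 + 1/242 = 11253243/242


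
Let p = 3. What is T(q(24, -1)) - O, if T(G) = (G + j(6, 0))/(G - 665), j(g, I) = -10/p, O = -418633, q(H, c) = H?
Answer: 805031197/1923 ≈ 4.1863e+5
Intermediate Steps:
j(g, I) = -10/3
T(G) = (-10/3 + G)/(-665 + G) (T(G) = (G - 10/3)/(G - 665) = (-10/3 + G)/(-665 + G))
T(q(24, -1)) - O = (-10/3 + 24)/(-665 + 24) - 1*(-418633) = (62/3)/(-641) + 418633 = -1/641*62/3 + 418633 = -62/1923 + 418633 = 805031197/1923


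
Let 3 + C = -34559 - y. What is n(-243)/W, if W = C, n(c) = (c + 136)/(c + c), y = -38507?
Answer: 107/1917270 ≈ 5.5809e-5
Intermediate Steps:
n(c) = (136 + c)/(2*c) (n(c) = (136 + c)/((2*c)) = (136 + c)*(1/(2*c)) = (136 + c)/(2*c))
C = 3945 (C = -3 + (-34559 - 1*(-38507)) = -3 + (-34559 + 38507) = -3 + 3948 = 3945)
W = 3945
n(-243)/W = ((½)*(136 - 243)/(-243))/3945 = ((½)*(-1/243)*(-107))*(1/3945) = (107/486)*(1/3945) = 107/1917270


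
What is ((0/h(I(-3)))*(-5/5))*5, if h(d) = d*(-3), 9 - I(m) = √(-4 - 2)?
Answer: 0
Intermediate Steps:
I(m) = 9 - I*√6 (I(m) = 9 - √(-4 - 2) = 9 - √(-6) = 9 - I*√6)
h(d) = -3*d
((0/h(I(-3)))*(-5/5))*5 = ((0/((-3*(9 - I*√6))))*(-5/5))*5 = ((0/(-27 + 3*I*√6))*(-5*⅕))*5 = (0*(-1))*5 = 0*5 = 0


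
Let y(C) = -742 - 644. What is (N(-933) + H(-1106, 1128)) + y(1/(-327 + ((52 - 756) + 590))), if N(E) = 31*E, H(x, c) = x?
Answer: -31415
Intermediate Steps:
y(C) = -1386
(N(-933) + H(-1106, 1128)) + y(1/(-327 + ((52 - 756) + 590))) = (31*(-933) - 1106) - 1386 = (-28923 - 1106) - 1386 = -30029 - 1386 = -31415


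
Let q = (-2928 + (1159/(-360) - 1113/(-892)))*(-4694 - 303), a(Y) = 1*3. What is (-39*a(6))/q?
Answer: -9392760/1175384980619 ≈ -7.9912e-6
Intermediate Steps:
a(Y) = 3
q = 1175384980619/80280 (q = (-2928 + (1159*(-1/360) - 1113*(-1/892)))*(-4997) = (-2928 + (-1159/360 + 1113/892))*(-4997) = (-2928 - 158287/80280)*(-4997) = -235218127/80280*(-4997) = 1175384980619/80280 ≈ 1.4641e+7)
(-39*a(6))/q = (-39*3)/(1175384980619/80280) = -117*80280/1175384980619 = -9392760/1175384980619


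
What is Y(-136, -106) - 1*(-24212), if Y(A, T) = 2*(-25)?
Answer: 24162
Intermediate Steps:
Y(A, T) = -50
Y(-136, -106) - 1*(-24212) = -50 - 1*(-24212) = -50 + 24212 = 24162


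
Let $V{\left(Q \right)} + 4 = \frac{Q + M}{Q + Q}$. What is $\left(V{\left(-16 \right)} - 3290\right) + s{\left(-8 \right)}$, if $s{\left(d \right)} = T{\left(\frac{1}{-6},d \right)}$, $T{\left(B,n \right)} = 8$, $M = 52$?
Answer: $- \frac{26297}{8} \approx -3287.1$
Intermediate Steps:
$V{\left(Q \right)} = -4 + \frac{52 + Q}{2 Q}$ ($V{\left(Q \right)} = -4 + \frac{Q + 52}{Q + Q} = -4 + \frac{52 + Q}{2 Q}$)
$s{\left(d \right)} = 8$
$\left(V{\left(-16 \right)} - 3290\right) + s{\left(-8 \right)} = \left(\left(- \frac{7}{2} + \frac{26}{-16}\right) - 3290\right) + 8 = \left(\left(- \frac{7}{2} + 26 \left(- \frac{1}{16}\right)\right) - 3290\right) + 8 = \left(\left(- \frac{7}{2} - \frac{13}{8}\right) - 3290\right) + 8 = \left(- \frac{41}{8} - 3290\right) + 8 = - \frac{26361}{8} + 8 = - \frac{26297}{8}$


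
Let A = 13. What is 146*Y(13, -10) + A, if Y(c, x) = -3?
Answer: -425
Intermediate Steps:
146*Y(13, -10) + A = 146*(-3) + 13 = -438 + 13 = -425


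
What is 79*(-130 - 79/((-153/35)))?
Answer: -1352875/153 ≈ -8842.3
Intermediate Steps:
79*(-130 - 79/((-153/35))) = 79*(-130 - 79/((-153*1/35))) = 79*(-130 - 79/(-153/35)) = 79*(-130 - 79*(-35/153)) = 79*(-130 + 2765/153) = 79*(-17125/153) = -1352875/153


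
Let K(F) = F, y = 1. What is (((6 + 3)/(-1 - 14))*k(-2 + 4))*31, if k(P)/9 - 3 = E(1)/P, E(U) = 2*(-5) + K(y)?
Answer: 2511/10 ≈ 251.10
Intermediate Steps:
E(U) = -9 (E(U) = 2*(-5) + 1 = -10 + 1 = -9)
k(P) = 27 - 81/P (k(P) = 27 + 9*(-9/P) = 27 - 81/P)
(((6 + 3)/(-1 - 14))*k(-2 + 4))*31 = (((6 + 3)/(-1 - 14))*(27 - 81/(-2 + 4)))*31 = ((9/(-15))*(27 - 81/2))*31 = ((9*(-1/15))*(27 - 81*1/2))*31 = -3*(27 - 81/2)/5*31 = -3/5*(-27/2)*31 = (81/10)*31 = 2511/10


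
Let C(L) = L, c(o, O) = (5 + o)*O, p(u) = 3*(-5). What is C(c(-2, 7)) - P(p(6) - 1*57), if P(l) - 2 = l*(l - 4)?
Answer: -5453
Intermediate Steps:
p(u) = -15
c(o, O) = O*(5 + o)
P(l) = 2 + l*(-4 + l) (P(l) = 2 + l*(l - 4) = 2 + l*(-4 + l))
C(c(-2, 7)) - P(p(6) - 1*57) = 7*(5 - 2) - (2 + (-15 - 1*57)² - 4*(-15 - 1*57)) = 7*3 - (2 + (-15 - 57)² - 4*(-15 - 57)) = 21 - (2 + (-72)² - 4*(-72)) = 21 - (2 + 5184 + 288) = 21 - 1*5474 = 21 - 5474 = -5453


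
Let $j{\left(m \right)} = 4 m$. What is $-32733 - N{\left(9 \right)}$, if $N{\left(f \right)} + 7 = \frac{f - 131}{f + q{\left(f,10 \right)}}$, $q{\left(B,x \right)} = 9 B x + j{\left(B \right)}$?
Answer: $- \frac{27980608}{855} \approx -32726.0$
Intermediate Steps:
$q{\left(B,x \right)} = 4 B + 9 B x$ ($q{\left(B,x \right)} = 9 B x + 4 B = 4 B + 9 B x$)
$N{\left(f \right)} = -7 + \frac{-131 + f}{95 f}$ ($N{\left(f \right)} = -7 + \frac{f - 131}{f + f \left(4 + 9 \cdot 10\right)} = -7 + \frac{-131 + f}{f + f \left(4 + 90\right)} = -7 + \frac{-131 + f}{f + f 94} = -7 + \frac{-131 + f}{f + 94 f} = -7 + \frac{-131 + f}{95 f}$)
$-32733 - N{\left(9 \right)} = -32733 - \frac{-131 - 5976}{95 \cdot 9} = -32733 - \frac{1}{95} \cdot \frac{1}{9} \left(-131 - 5976\right) = -32733 - \frac{1}{95} \cdot \frac{1}{9} \left(-6107\right) = -32733 - - \frac{6107}{855} = -32733 + \frac{6107}{855} = - \frac{27980608}{855}$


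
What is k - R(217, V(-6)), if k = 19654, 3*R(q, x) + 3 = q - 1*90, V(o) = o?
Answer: 58838/3 ≈ 19613.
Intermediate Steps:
R(q, x) = -31 + q/3 (R(q, x) = -1 + (q - 1*90)/3 = -1 + (q - 90)/3 = -1 + (-90 + q)/3 = -1 + (-30 + q/3) = -31 + q/3)
k - R(217, V(-6)) = 19654 - (-31 + (⅓)*217) = 19654 - (-31 + 217/3) = 19654 - 1*124/3 = 19654 - 124/3 = 58838/3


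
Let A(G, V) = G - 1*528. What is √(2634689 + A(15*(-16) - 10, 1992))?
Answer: √2633911 ≈ 1622.9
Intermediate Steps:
A(G, V) = -528 + G (A(G, V) = G - 528 = -528 + G)
√(2634689 + A(15*(-16) - 10, 1992)) = √(2634689 + (-528 + (15*(-16) - 10))) = √(2634689 + (-528 + (-240 - 10))) = √(2634689 + (-528 - 250)) = √(2634689 - 778) = √2633911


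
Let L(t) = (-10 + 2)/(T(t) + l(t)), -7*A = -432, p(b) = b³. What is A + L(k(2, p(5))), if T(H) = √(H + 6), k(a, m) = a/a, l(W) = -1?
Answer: 1268/21 - 4*√7/3 ≈ 56.853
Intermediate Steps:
k(a, m) = 1
A = 432/7 (A = -⅐*(-432) = 432/7 ≈ 61.714)
T(H) = √(6 + H)
L(t) = -8/(-1 + √(6 + t)) (L(t) = (-10 + 2)/(√(6 + t) - 1) = -8/(-1 + √(6 + t)))
A + L(k(2, p(5))) = 432/7 - 8/(-1 + √(6 + 1)) = 432/7 - 8/(-1 + √7)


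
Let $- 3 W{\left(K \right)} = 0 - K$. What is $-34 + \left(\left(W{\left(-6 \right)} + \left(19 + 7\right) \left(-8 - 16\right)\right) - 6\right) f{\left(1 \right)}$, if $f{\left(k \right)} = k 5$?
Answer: $-3194$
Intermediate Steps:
$W{\left(K \right)} = \frac{K}{3}$ ($W{\left(K \right)} = - \frac{0 - K}{3} = - \frac{\left(-1\right) K}{3} = \frac{K}{3}$)
$f{\left(k \right)} = 5 k$
$-34 + \left(\left(W{\left(-6 \right)} + \left(19 + 7\right) \left(-8 - 16\right)\right) - 6\right) f{\left(1 \right)} = -34 + \left(\left(\frac{1}{3} \left(-6\right) + \left(19 + 7\right) \left(-8 - 16\right)\right) - 6\right) 5 \cdot 1 = -34 + \left(\left(-2 + 26 \left(-24\right)\right) - 6\right) 5 = -34 + \left(\left(-2 - 624\right) - 6\right) 5 = -34 + \left(-626 - 6\right) 5 = -34 - 3160 = -3194$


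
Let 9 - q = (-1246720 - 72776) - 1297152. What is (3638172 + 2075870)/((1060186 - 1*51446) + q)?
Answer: 5714042/3625397 ≈ 1.5761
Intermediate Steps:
q = 2616657 (q = 9 - ((-1246720 - 72776) - 1297152) = 9 - (-1319496 - 1297152) = 9 - 1*(-2616648) = 9 + 2616648 = 2616657)
(3638172 + 2075870)/((1060186 - 1*51446) + q) = (3638172 + 2075870)/((1060186 - 1*51446) + 2616657) = 5714042/((1060186 - 51446) + 2616657) = 5714042/(1008740 + 2616657) = 5714042/3625397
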